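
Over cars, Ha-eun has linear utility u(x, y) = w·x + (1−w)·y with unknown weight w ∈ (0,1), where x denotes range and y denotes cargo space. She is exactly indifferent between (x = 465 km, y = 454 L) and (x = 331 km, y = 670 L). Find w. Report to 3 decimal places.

w = 0.617

Indifference: w·465 + (1−w)·454 = w·331 + (1−w)·670.
Rearranging, 134·w − 216·(1−w) = 0.
Hence w = 216/(134+216) = 216/350 = 0.617.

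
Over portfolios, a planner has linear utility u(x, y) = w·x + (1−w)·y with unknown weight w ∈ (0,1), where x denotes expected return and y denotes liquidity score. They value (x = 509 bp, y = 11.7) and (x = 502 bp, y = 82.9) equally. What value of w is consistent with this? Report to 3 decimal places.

w = 0.910

Indifference: w·509 + (1−w)·11.7 = w·502 + (1−w)·82.9.
Collecting terms: w·7 = (1−w)·71.2.
So w/(1−w) = 71.2/7 = 10.1714, giving w = 71.2/(7+71.2) = 0.910.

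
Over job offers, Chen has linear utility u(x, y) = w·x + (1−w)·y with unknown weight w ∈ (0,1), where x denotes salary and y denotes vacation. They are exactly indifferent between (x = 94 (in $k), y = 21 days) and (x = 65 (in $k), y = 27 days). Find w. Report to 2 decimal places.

w = 0.17

Equating utilities: w·94 + (1−w)·21 = w·65 + (1−w)·27.
Rearranging, 29·w − 6·(1−w) = 0.
So w/(1−w) = 6/29 = 0.2069, giving w = 6/(29+6) = 0.17.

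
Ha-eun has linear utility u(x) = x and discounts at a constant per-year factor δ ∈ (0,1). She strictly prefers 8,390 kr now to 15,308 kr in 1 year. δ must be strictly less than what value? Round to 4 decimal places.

δ < 0.5481

The preference means 8390 > δ·15308.
Dividing through by 15308 gives δ < 0.54808.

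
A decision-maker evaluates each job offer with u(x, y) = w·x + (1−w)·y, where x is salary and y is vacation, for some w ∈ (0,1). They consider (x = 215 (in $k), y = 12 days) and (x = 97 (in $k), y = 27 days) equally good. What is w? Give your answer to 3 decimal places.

u(215,12) = u(97,27) means w·215 + (1−w)·12 = w·97 + (1−w)·27.
Rearranging, 118·w − 15·(1−w) = 0.
Hence w = 15/(118+15) = 15/133 = 0.113.

w = 0.113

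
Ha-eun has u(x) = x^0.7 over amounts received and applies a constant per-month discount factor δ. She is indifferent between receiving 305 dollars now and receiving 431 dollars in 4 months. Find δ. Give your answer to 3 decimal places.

δ ≈ 0.941

Indifference means u(305) = δ^4 · u(431), so δ^4 = u(305)/u(431).
With u(x) = x^0.7: δ^4 = 305^0.7/431^0.7 = (305/431)^0.7 = 0.78501.
So δ = 0.78501^(1/4) ≈ 0.941.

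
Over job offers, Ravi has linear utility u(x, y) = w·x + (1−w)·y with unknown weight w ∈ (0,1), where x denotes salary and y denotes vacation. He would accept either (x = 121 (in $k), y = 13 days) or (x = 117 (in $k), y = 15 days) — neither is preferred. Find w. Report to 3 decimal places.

Equating utilities: w·121 + (1−w)·13 = w·117 + (1−w)·15.
Rearranging, 4·w − 2·(1−w) = 0.
Hence w = 2/(4+2) = 2/6 = 0.333.

w = 0.333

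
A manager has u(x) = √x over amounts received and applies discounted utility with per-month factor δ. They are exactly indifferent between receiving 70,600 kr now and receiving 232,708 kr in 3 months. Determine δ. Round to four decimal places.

δ ≈ 0.8197

Equating discounted utilities: u(70600) = δ^3·u(232708) ⇒ δ^3 = u(70600)/u(232708).
Since u(x) = √x, δ^3 = √(70600/232708) = 0.55080.
Hence δ = (0.55080)^(1/3) = 0.819720.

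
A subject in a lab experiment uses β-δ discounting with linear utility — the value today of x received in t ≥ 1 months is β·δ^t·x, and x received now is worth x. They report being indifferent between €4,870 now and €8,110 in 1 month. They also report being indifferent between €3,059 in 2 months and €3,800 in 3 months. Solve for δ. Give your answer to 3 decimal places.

δ ≈ 0.805

From the later pair, β·δ^2·3059 = β·δ^3·3800; dividing through, δ = 3059/3800 = 0.80500.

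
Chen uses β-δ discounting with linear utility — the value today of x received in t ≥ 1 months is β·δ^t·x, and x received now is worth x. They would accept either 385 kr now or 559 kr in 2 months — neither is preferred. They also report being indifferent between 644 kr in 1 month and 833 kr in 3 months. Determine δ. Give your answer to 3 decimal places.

Both payoffs in the second observation are in the future, so β drops out: δ^1·644 = δ^3·833 ⇒ δ^2 = 644/833 = 0.77311, so δ = 0.87927.

δ ≈ 0.879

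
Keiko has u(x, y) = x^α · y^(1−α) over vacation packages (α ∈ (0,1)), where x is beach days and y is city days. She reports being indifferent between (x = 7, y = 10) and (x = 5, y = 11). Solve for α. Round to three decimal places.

α ≈ 0.221

Set the two utilities equal: 7^α·10^(1−α) = 5^α·11^(1−α).
Taking logs: α·ln 7 + (1−α)·ln 10 = α·ln 5 + (1−α)·ln 11, i.e. α·0.336472 = (1−α)·0.095310.
With A = 0.336472 and B = 0.095310: α·A = (1−α)·B, so α = B/(A+B) = 0.095310/0.431782 ≈ 0.221.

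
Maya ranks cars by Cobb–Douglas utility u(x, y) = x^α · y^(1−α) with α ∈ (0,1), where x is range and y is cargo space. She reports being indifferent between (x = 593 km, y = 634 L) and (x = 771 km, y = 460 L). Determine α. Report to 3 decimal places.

α ≈ 0.550

The Cobb–Douglas utilities coincide, so 593^α·634^(1−α) = 771^α·460^(1−α).
(593/771)^α = (460/634)^(1−α); take logs: α·ln(593/771) = (1−α)·ln(460/634), i.e. α·-0.262494 = (1−α)·-0.320822.
So α/(1−α) = (-0.320822)/(-0.262494) = 1.222207, and α = 1.222207/2.222207 ≈ 0.550.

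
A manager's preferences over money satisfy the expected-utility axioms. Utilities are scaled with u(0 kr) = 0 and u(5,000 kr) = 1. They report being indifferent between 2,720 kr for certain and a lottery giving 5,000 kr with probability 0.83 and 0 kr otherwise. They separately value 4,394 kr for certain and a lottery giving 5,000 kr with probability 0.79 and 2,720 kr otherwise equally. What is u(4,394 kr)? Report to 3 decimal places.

0.964

First, u(2,720 kr) = 0.83·u(5,000 kr) + 0.17·u(0 kr) = 0.83.
Then u(4,394 kr) = 0.79·u(5,000 kr) + 0.21·u(2,720 kr) = 0.79·1.00 + 0.21·0.83 = 0.9643.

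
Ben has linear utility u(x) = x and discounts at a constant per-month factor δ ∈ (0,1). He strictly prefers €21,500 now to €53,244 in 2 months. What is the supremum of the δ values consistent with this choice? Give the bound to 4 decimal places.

δ < 0.6355

Comparing present values: 21500 > δ^2·53244.
So δ^2 < 21500/53244 = 0.40380; taking the square root of both positive sides preserves the inequality.
δ < 0.40380^(1/2) = 0.6355.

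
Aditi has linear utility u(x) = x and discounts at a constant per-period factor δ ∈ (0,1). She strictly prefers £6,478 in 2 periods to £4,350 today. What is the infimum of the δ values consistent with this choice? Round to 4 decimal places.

Comparing present values: 4350 < δ^2·6478.
Dividing by 6478: δ^2 > 0.67150. Both sides are positive, so the square root keeps the direction.
δ > 0.67150^(1/2) = 0.8195.

δ > 0.8195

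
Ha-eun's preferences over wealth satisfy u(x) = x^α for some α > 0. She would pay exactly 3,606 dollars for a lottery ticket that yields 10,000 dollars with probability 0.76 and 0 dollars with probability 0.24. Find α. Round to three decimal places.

The lottery's expected utility is 0.76·u(10000) + 0.24·u(0) = 0.76·10000^α (since u(0) = 0 for α > 0).
Setting u(3606) equal to that: 3606^α = 0.76·10000^α ⇒ (3606/10000)^α = 0.76.
Taking logs: α·ln(3606/10000) = ln(0.76), so α = -0.274437 / -1.019986 ≈ 0.269.

α ≈ 0.269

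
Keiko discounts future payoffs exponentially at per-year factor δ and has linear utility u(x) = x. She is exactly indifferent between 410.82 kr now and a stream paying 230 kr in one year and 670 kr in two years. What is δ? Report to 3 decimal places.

δ ≈ 0.630

Equating present values: 410.82 = 230δ + 670δ².
So 670δ² + 230δ − 410.82 = 0.
The positive root is δ = [−230 + √(230² + 4·670·410.82)] / (2·670) = (−230 + 1074.196)/1340 ≈ 0.630.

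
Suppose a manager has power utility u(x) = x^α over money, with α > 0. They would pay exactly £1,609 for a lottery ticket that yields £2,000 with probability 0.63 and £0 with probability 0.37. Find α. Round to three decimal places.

Since u(0) = 0, the lottery's EU is 0.63·2000^α.
Indifference: 1609^α = 0.63·2000^α, so (1609/2000)^α = 0.63.
Take logs: α = ln 0.63 / ln(1609/2000) ≈ 2.12397.

α ≈ 2.124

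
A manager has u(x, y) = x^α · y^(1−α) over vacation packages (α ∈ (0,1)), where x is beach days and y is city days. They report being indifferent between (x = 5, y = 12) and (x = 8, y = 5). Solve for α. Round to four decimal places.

α ≈ 0.6507

The Cobb–Douglas utilities coincide, so 5^α·12^(1−α) = 8^α·5^(1−α).
Rearrange to (5/8)^α = (5/12)^(1−α) and take logs: α·-0.4700036 = (1−α)·-0.8754687.
So α/(1−α) = (-0.8754687)/(-0.4700036) = 1.8626851, and α = 1.8626851/2.8626851 ≈ 0.6507.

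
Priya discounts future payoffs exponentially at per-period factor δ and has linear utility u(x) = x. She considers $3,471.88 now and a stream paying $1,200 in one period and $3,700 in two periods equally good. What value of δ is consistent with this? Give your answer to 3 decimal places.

Present value of the stream is 1200·δ + 3700·δ². Indifference gives 1200δ + 3700δ² = 3471.88.
Rearranged: 3700δ² + 1200δ − 3471.88 = 0.
By the quadratic formula (taking the positive root), δ = (−1200 + √52823824.00) / 7400 ≈ 0.820.

δ ≈ 0.820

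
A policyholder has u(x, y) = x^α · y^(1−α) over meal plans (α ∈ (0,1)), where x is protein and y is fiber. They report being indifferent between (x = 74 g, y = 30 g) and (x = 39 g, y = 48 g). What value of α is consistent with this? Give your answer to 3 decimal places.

α ≈ 0.423

Indifference: 74^α · 30^(1−α) = 39^α · 48^(1−α).
(74/39)^α = (48/30)^(1−α); take logs: α·ln(74/39) = (1−α)·ln(48/30), i.e. α·0.640503 = (1−α)·0.470004.
So α/(1−α) = (0.470004)/(0.640503) = 0.733805, and α = 0.733805/1.733805 ≈ 0.423.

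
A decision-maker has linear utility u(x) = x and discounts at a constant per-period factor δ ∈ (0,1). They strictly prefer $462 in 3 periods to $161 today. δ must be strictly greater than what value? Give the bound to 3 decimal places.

Comparing present values: 161 < δ^3·462.
Hence δ^3 > 161/462 = 0.34848, and x ↦ x^(1/3) is increasing on (0,∞).
δ > (161/462)^(1/3) ≈ 0.704.

δ > 0.704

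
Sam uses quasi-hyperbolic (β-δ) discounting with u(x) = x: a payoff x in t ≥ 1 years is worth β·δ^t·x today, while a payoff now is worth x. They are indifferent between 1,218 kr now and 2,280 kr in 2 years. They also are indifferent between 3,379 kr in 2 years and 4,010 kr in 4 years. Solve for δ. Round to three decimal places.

δ ≈ 0.918

From the later pair, β·δ^2·3379 = β·δ^4·4010; dividing through, δ^2 = 3379/4010 = 0.84264, so δ = 0.91796.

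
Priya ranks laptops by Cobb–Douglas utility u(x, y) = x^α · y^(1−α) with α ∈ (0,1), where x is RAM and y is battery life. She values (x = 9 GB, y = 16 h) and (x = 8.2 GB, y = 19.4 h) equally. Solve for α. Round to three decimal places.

Indifference: 9^α · 16^(1−α) = 8.2^α · 19.4^(1−α).
Rearrange to (9/8.2)^α = (19.4/16)^(1−α) and take logs: α·0.093090 = (1−α)·0.192684.
Thus α·(0.285774) = 0.192684, so α = 0.192684/0.285774 ≈ 0.674.

α ≈ 0.674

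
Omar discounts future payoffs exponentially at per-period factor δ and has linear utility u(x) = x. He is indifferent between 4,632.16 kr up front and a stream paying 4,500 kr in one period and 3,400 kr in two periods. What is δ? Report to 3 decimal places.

δ ≈ 0.680

Present value of the stream is 4500·δ + 3400·δ². Indifference gives 4500δ + 3400δ² = 4632.16.
Rearranged: 3400δ² + 4500δ − 4632.16 = 0.
By the quadratic formula (taking the positive root), δ = (−4500 + √83247376.00) / 6800 ≈ 0.680.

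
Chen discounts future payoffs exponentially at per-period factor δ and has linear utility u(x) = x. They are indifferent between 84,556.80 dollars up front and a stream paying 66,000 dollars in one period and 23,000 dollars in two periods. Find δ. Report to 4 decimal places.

Present value of the stream is 66000·δ + 23000·δ². Indifference gives 66000δ + 23000δ² = 84556.80.
Rearranged: 23000δ² + 66000δ − 84556.80 = 0.
By the quadratic formula (taking the positive root), δ = (−66000 + √12135225600.00) / 46000 ≈ 0.9600.

δ ≈ 0.9600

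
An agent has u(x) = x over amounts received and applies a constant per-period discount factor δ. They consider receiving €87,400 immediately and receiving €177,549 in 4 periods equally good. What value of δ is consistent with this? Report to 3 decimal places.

The payoff in 4 periods is discounted by δ^4, so u(87400) = δ^4·u(177549) and δ^4 = u(87400)/u(177549).
With u(x) = x: δ^4 = 87400/177549 = 0.49226.
Hence δ = (0.49226)^(1/4) = 0.83762.

δ ≈ 0.838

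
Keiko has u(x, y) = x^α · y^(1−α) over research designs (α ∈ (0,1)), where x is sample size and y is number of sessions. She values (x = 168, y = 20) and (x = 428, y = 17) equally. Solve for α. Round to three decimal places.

α ≈ 0.148

The Cobb–Douglas utilities coincide, so 168^α·20^(1−α) = 428^α·17^(1−α).
(168/428)^α = (17/20)^(1−α); take logs: α·ln(168/428) = (1−α)·ln(17/20), i.e. α·-0.935159 = (1−α)·-0.162519.
Thus α·(-1.097678) = -0.162519, so α = -0.162519/-1.097678 ≈ 0.148.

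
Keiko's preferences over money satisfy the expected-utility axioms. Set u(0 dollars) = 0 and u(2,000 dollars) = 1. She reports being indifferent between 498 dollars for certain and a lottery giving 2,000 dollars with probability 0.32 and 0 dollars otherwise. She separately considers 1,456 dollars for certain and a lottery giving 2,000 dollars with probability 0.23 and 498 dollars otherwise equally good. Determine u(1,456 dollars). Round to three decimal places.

First, u(498 dollars) = 0.32·u(2,000 dollars) + 0.68·u(0 dollars) = 0.32.
The second indifference gives u(1,456 dollars) = 0.23·u(2,000 dollars) + 0.77·u(498 dollars) = 0.23·1.00 + 0.77·0.32 = 0.4764.

0.476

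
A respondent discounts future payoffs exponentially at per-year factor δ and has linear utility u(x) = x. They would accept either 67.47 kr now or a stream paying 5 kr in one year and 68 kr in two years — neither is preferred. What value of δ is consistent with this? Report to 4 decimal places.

Equating present values: 67.47 = 5δ + 68δ².
Rearranged: 68δ² + 5δ − 67.47 = 0.
δ = (−5 + √(5² + 4·68·67.47)) / (2·68) = (−5 + √18376.84) / 136 ≈ 0.9600.

δ ≈ 0.9600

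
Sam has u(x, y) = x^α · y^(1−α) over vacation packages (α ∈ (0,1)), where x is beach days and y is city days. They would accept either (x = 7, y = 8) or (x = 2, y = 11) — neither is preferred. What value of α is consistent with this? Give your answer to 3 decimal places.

α ≈ 0.203

Set the two utilities equal: 7^α·8^(1−α) = 2^α·11^(1−α).
Taking logs: α·ln 7 + (1−α)·ln 8 = α·ln 2 + (1−α)·ln 11, i.e. α·1.252763 = (1−α)·0.318454.
Thus α·(1.571217) = 0.318454, so α = 0.318454/1.571217 ≈ 0.203.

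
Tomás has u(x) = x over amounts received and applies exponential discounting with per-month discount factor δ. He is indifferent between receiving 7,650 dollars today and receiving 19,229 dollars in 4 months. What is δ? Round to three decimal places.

Indifference means u(7650) = δ^4 · u(19229), so δ^4 = u(7650)/u(19229).
With u(x) = x: δ^4 = 7650/19229 = 0.39784.
Hence δ = (0.39784)^(1/4) = 0.79419.

δ ≈ 0.794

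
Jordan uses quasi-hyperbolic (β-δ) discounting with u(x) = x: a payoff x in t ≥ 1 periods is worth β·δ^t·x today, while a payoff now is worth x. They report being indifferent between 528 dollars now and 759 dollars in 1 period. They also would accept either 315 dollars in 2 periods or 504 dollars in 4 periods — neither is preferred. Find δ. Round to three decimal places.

Both payoffs in the second observation are in the future, so β drops out: δ^2·315 = δ^4·504 ⇒ δ^2 = 315/504 = 0.62500, so δ = 0.79057.

δ ≈ 0.791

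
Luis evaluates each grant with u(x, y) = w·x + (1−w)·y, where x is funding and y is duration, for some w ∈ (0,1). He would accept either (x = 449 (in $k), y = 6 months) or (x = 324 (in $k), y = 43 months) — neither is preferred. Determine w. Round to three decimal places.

w = 0.228

Equating utilities: w·449 + (1−w)·6 = w·324 + (1−w)·43.
w·(449−324) = (1−w)·(43−6), i.e. w·125 = (1−w)·37.
The marginal rate of substitution is 37/125, so w = 37/(125+37) = 0.228.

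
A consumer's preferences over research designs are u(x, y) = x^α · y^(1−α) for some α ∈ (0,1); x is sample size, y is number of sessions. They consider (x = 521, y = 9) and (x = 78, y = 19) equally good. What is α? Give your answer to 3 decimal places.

α ≈ 0.282

Set the two utilities equal: 521^α·9^(1−α) = 78^α·19^(1−α).
Rearrange to (521/78)^α = (19/9)^(1−α) and take logs: α·1.899041 = (1−α)·0.747214.
With A = 1.899041 and B = 0.747214: α·A = (1−α)·B, so α = B/(A+B) = 0.747214/2.646255 ≈ 0.282.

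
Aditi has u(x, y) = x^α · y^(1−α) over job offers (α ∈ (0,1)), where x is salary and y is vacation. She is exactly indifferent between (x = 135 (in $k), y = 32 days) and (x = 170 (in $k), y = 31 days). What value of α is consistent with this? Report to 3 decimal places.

α ≈ 0.121

Indifference: 135^α · 32^(1−α) = 170^α · 31^(1−α).
Rearrange to (135/170)^α = (31/32)^(1−α) and take logs: α·-0.230524 = (1−α)·-0.031749.
Thus α·(-0.262273) = -0.031749, so α = -0.031749/-0.262273 ≈ 0.121.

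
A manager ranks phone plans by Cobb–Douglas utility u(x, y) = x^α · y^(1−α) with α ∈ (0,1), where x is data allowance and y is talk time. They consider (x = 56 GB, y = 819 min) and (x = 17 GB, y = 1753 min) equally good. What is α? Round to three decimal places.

α ≈ 0.390

The Cobb–Douglas utilities coincide, so 56^α·819^(1−α) = 17^α·1753^(1−α).
(56/17)^α = (1753/819)^(1−α); take logs: α·ln(56/17) = (1−α)·ln(1753/819), i.e. α·1.192138 = (1−α)·0.761000.
With A = 1.192138 and B = 0.761000: α·A = (1−α)·B, so α = B/(A+B) = 0.761000/1.953138 ≈ 0.390.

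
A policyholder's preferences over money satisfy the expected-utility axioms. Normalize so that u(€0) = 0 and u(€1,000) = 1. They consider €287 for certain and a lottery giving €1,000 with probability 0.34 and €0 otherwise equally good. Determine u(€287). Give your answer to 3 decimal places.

0.340

The indifference gives u(€287) = 0.34·u(€1,000) + 0.66·u(€0) = 0.34·1 + 0.66·0 = 0.34.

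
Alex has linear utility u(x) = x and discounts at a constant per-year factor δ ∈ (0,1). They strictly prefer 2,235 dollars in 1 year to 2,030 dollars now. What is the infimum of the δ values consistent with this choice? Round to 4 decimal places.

Under u(x) = x this choice says 2030 < δ·2235.
So δ > 2030/2235 = 0.90828.

δ > 0.9083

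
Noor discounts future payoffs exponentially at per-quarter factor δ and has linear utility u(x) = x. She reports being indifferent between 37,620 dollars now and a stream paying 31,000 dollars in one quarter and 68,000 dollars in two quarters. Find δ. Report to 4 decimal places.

The stream is worth 31000δ + 68000δ² today, so 31000δ + 68000δ² = 37620.
That is, 68000δ² + 31000δ − 37620 = 0, a quadratic in δ.
The positive root is δ = [−31000 + √(31000² + 4·68000·37620)] / (2·68000) = (−31000 + 105800.000)/136000 ≈ 0.5500.

δ ≈ 0.5500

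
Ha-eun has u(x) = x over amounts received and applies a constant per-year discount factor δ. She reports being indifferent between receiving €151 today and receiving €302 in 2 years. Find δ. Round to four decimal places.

δ ≈ 0.7071

The payoff in 2 years is discounted by δ^2, so u(151) = δ^2·u(302) and δ^2 = u(151)/u(302).
With u(x) = x: δ^2 = 151/302 = 0.50000.
Hence δ = (0.50000)^(1/2) = 0.707107.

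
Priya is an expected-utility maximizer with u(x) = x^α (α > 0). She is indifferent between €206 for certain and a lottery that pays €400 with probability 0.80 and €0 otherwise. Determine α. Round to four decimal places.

EU(lottery) = 0.80·400^α + 0.20·0 = 0.80·400^α.
Indifference: 206^α = 0.80·400^α, so (206/400)^α = 0.80.
α = ln(0.80) / ln(206/400) = -0.2231436/-0.6635884 ≈ 0.3363.

α ≈ 0.3363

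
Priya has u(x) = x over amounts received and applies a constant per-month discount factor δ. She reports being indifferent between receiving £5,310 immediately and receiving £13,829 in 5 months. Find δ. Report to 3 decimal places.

δ ≈ 0.826

Equating discounted utilities: u(5310) = δ^5·u(13829) ⇒ δ^5 = u(5310)/u(13829).
With u(x) = x: δ^5 = 5310/13829 = 0.38398.
Hence δ = (0.38398)^(1/5) = 0.82577.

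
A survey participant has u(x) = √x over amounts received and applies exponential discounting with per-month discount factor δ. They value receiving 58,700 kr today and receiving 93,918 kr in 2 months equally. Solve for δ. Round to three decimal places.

Equating discounted utilities: u(58700) = δ^2·u(93918) ⇒ δ^2 = u(58700)/u(93918).
With u(x) = √x: δ^2 = √58700/√93918 = √(58700/93918) = 0.79058.
So δ = 0.79058^(1/2) ≈ 0.889.

δ ≈ 0.889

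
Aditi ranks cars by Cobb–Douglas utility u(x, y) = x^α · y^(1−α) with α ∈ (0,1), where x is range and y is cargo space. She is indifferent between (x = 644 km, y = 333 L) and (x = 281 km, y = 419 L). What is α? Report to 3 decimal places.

Indifference: 644^α · 333^(1−α) = 281^α · 419^(1−α).
Taking logs: α·ln 644 + (1−α)·ln 333 = α·ln 281 + (1−α)·ln 419, i.e. α·0.829344 = (1−α)·0.229728.
Thus α·(1.059072) = 0.229728, so α = 0.229728/1.059072 ≈ 0.217.

α ≈ 0.217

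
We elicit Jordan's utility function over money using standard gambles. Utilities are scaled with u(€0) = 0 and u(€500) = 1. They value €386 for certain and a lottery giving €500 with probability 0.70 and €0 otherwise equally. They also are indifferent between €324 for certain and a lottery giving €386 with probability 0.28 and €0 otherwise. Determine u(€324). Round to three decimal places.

0.196

The first gamble pins u(€386): it must equal 0.70·1 + 0.30·0 = 0.70.
Chaining: u(€324) = 0.28·0.70 + 0.72·0.00 = 0.1960.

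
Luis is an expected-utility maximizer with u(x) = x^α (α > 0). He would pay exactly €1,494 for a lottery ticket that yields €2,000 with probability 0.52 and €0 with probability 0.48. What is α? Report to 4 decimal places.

α ≈ 2.2419

The lottery's expected utility is 0.52·u(2000) + 0.48·u(0) = 0.52·2000^α (since u(0) = 0 for α > 0).
Setting u(1494) equal to that: 1494^α = 0.52·2000^α ⇒ (1494/2000)^α = 0.52.
α = ln(0.52) / ln(1494/2000) = -0.6539265/-0.2916901 ≈ 2.2419.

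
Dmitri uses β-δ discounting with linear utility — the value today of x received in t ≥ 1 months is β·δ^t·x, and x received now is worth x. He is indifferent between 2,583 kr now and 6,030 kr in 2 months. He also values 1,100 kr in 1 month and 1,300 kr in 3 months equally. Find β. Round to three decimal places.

β ≈ 0.506

The second indifference involves only future payoffs, so β cancels: β·δ^1·1100 = β·δ^3·1300, giving δ^2 = 1100/1300 = 0.84615, so δ = 0.91987.
The first indifference: 2583 = β·δ^2·6030, so β = 2583/(δ^2·6030) = 2583/(0.84615·6030) ≈ 0.506.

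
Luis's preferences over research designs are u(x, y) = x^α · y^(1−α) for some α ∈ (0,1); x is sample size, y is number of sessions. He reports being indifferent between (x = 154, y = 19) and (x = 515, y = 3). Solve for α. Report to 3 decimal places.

α ≈ 0.605

Indifference: 154^α · 19^(1−α) = 515^α · 3^(1−α).
Rearrange to (154/515)^α = (3/19)^(1−α) and take logs: α·-1.207214 = (1−α)·-1.845827.
With A = -1.207214 and B = -1.845827: α·A = (1−α)·B, so α = B/(A+B) = -1.845827/-3.053041 ≈ 0.605.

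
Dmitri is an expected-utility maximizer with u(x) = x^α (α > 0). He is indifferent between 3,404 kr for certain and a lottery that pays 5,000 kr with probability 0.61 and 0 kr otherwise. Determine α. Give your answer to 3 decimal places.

EU(lottery) = 0.61·5000^α + 0.39·0 = 0.61·5000^α.
Setting u(3404) equal to that: 3404^α = 0.61·5000^α ⇒ (3404/5000)^α = 0.61.
α = ln(0.61) / ln(3404/5000) = -0.494296/-0.384487 ≈ 1.286.

α ≈ 1.286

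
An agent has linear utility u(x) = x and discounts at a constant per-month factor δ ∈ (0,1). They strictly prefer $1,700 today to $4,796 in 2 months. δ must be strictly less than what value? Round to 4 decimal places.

Comparing present values: 1700 > δ^2·4796.
Dividing by 4796: δ^2 < 0.35446. Both sides are positive, so the square root keeps the direction.
δ < (1700/4796)^(1/2) ≈ 0.5954.

δ < 0.5954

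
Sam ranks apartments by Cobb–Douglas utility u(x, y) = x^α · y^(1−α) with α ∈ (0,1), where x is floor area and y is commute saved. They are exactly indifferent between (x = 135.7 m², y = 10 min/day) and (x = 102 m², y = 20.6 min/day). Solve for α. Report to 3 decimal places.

α ≈ 0.717

Set the two utilities equal: 135.7^α·10^(1−α) = 102^α·20.6^(1−α).
Taking logs: α·ln 135.7 + (1−α)·ln 10 = α·ln 102 + (1−α)·ln 20.6, i.e. α·0.285474 = (1−α)·0.722706.
So α/(1−α) = (0.722706)/(0.285474) = 2.531600, and α = 2.531600/3.531600 ≈ 0.717.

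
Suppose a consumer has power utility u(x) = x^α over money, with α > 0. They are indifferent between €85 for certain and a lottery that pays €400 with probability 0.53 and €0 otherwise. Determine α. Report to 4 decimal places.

Since u(0) = 0, the lottery's EU is 0.53·400^α.
Equating: 85^α = 0.53·400^α, i.e. 0.2125^α = 0.53.
α = ln(0.53) / ln(85/400) = -0.6348783/-1.5488133 ≈ 0.4099.

α ≈ 0.4099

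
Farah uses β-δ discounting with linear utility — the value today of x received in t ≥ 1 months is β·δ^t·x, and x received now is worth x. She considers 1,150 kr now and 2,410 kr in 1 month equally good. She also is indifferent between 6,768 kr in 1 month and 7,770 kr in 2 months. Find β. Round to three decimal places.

β ≈ 0.548

From the later pair, β·δ^1·6768 = β·δ^2·7770; dividing through, δ = 6768/7770 = 0.87104.
Substituting δ into 1150 = β·δ·2410: β = 1150/(2099.212) ≈ 0.548.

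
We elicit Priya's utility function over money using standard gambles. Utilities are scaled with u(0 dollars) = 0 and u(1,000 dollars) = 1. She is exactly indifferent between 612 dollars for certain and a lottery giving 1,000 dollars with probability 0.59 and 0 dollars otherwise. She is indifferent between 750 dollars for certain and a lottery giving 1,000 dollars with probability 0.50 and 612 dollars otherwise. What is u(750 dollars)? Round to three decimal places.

First, u(612 dollars) = 0.59·u(1,000 dollars) + 0.41·u(0 dollars) = 0.59.
The second indifference gives u(750 dollars) = 0.50·u(1,000 dollars) + 0.50·u(612 dollars) = 0.50·1.00 + 0.50·0.59 = 0.7950.

0.795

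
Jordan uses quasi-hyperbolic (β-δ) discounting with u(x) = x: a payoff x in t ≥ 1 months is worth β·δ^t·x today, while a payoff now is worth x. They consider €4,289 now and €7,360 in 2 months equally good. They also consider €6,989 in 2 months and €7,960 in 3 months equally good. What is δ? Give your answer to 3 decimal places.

δ ≈ 0.878

Both payoffs in the second observation are in the future, so β drops out: δ^2·6989 = δ^3·7960 ⇒ δ = 6989/7960 = 0.87802.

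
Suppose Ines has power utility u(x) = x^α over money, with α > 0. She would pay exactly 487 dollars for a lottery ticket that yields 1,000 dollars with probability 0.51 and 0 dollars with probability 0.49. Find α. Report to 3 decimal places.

α ≈ 0.936

Since u(0) = 0, the lottery's EU is 0.51·1000^α.
Indifference: 487^α = 0.51·1000^α, so (487/1000)^α = 0.51.
Taking logs: α·ln(487/1000) = ln(0.51), so α = -0.673345 / -0.719491 ≈ 0.936.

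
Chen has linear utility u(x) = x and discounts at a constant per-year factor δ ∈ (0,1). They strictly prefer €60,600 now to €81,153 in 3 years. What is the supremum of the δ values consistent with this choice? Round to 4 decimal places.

The preference means 60600 > δ^3·81153.
Dividing by 81153: δ^3 < 0.74674. Both sides are positive, so the cube root keeps the direction.
δ < 0.74674^(1/3) = 0.9072.

δ < 0.9072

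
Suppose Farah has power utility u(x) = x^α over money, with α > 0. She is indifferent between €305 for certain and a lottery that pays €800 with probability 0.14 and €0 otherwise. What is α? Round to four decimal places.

Since u(0) = 0, the lottery's EU is 0.14·800^α.
Setting u(305) equal to that: 305^α = 0.14·800^α ⇒ (305/800)^α = 0.14.
α = ln(0.14) / ln(305/800) = -1.9661129/-0.9643000 ≈ 2.0389.

α ≈ 2.0389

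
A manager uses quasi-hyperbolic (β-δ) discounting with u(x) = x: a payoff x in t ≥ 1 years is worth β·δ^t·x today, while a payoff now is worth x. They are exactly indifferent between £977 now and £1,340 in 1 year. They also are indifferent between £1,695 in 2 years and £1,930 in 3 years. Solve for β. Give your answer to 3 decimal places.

From the later pair, β·δ^2·1695 = β·δ^3·1930; dividing through, δ = 1695/1930 = 0.87824.
Now use the now-vs-future pair: 977 = β·δ·1340 gives β = 977/(0.87824·1340) ≈ 0.830.

β ≈ 0.830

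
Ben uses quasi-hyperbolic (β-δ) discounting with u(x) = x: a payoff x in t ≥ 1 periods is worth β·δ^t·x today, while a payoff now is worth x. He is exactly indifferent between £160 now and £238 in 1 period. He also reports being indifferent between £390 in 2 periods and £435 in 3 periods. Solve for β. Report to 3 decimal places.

Both payoffs in the second observation are in the future, so β drops out: δ^2·390 = δ^3·435 ⇒ δ = 390/435 = 0.89655.
The first indifference: 160 = β·δ·238, so β = 160/(δ·238) = 160/(0.89655·238) ≈ 0.750.

β ≈ 0.750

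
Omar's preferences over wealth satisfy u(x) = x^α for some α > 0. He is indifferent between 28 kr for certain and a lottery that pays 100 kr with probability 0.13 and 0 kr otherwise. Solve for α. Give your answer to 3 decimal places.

EU(lottery) = 0.13·100^α + 0.87·0 = 0.13·100^α.
Indifference: 28^α = 0.13·100^α, so (28/100)^α = 0.13.
α = ln(0.13) / ln(28/100) = -2.040221/-1.272966 ≈ 1.603.

α ≈ 1.603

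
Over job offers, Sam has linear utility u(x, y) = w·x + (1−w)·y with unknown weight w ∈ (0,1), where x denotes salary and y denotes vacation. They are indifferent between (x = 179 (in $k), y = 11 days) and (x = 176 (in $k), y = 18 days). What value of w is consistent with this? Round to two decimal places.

Indifference: w·179 + (1−w)·11 = w·176 + (1−w)·18.
Rearranging, 3·w − 7·(1−w) = 0.
So w/(1−w) = 7/3 = 2.3333, giving w = 7/(3+7) = 0.70.

w = 0.70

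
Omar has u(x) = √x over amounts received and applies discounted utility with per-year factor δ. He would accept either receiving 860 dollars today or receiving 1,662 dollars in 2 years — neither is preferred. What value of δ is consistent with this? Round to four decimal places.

Indifference means u(860) = δ^2 · u(1662), so δ^2 = u(860)/u(1662).
With u(x) = √x: δ^2 = √860/√1662 = √(860/1662) = 0.71934.
Hence δ = (0.71934)^(1/2) = 0.848139.

δ ≈ 0.8481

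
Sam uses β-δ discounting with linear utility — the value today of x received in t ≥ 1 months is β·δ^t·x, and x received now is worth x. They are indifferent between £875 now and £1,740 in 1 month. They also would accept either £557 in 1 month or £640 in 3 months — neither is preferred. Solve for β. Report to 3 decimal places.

From the later pair, β·δ^1·557 = β·δ^3·640; dividing through, δ^2 = 557/640 = 0.87031, so δ = 0.93291.
Substituting δ into 875 = β·δ·1740: β = 875/(1623.255) ≈ 0.539.

β ≈ 0.539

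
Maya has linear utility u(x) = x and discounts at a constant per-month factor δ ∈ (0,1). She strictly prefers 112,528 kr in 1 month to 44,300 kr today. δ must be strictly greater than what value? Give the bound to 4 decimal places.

δ > 0.3937

The preference means 44300 < δ·112528.
Dividing through by 112528 gives δ > 0.39368.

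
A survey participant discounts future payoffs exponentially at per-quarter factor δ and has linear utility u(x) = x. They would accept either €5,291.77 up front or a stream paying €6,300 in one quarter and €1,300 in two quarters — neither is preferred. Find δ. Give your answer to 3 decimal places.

Equating present values: 5291.77 = 6300δ + 1300δ².
That is, 1300δ² + 6300δ − 5291.77 = 0, a quadratic in δ.
The positive root is δ = [−6300 + √(6300² + 4·1300·5291.77)] / (2·1300) = (−6300 + 8198.000)/2600 ≈ 0.730.

δ ≈ 0.730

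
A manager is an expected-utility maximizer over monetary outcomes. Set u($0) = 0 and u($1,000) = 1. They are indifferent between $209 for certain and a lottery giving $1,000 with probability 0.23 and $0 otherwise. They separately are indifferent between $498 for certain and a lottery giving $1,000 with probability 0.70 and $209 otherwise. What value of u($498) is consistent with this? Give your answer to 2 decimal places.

First, u($209) = 0.23·u($1,000) + 0.77·u($0) = 0.23.
The second indifference gives u($498) = 0.70·u($1,000) + 0.30·u($209) = 0.70·1.00 + 0.30·0.23 = 0.7690.

0.77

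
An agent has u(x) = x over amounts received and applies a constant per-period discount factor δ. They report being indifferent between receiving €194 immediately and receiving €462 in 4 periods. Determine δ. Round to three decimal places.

The payoff in 4 periods is discounted by δ^4, so u(194) = δ^4·u(462) and δ^4 = u(194)/u(462).
With u(x) = x: δ^4 = 194/462 = 0.41991.
Hence δ = (0.41991)^(1/4) = 0.80499.

δ ≈ 0.805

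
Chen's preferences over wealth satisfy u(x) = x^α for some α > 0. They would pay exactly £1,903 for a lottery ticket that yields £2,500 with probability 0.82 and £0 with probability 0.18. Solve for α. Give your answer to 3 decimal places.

α ≈ 0.727

The lottery's expected utility is 0.82·u(2500) + 0.18·u(0) = 0.82·2500^α (since u(0) = 0 for α > 0).
Indifference: 1903^α = 0.82·2500^α, so (1903/2500)^α = 0.82.
Taking logs: α·ln(1903/2500) = ln(0.82), so α = -0.198451 / -0.272859 ≈ 0.727.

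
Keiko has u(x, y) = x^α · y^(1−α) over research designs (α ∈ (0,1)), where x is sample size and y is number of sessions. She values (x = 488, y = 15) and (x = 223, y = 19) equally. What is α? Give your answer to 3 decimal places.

α ≈ 0.232

Indifference: 488^α · 15^(1−α) = 223^α · 19^(1−α).
Taking logs: α·ln 488 + (1−α)·ln 15 = α·ln 223 + (1−α)·ln 19, i.e. α·0.783144 = (1−α)·0.236389.
With A = 0.783144 and B = 0.236389: α·A = (1−α)·B, so α = B/(A+B) = 0.236389/1.019533 ≈ 0.232.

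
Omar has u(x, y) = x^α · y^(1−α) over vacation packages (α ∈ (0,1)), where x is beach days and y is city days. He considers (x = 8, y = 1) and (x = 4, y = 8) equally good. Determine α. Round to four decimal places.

Set the two utilities equal: 8^α·1^(1−α) = 4^α·8^(1−α).
Taking logs: α·ln 8 + (1−α)·ln 1 = α·ln 4 + (1−α)·ln 8, i.e. α·0.6931472 = (1−α)·2.0794415.
So α/(1−α) = (2.0794415)/(0.6931472) = 2.9999999, and α = 2.9999999/3.9999999 ≈ 0.7500.

α ≈ 0.7500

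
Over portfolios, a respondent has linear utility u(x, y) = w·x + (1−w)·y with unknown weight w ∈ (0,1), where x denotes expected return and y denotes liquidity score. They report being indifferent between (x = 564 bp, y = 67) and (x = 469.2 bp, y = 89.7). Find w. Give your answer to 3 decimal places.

Indifference: w·564 + (1−w)·67 = w·469.2 + (1−w)·89.7.
Collecting terms: w·94.8 = (1−w)·22.7.
The marginal rate of substitution is 22.7/94.8, so w = 22.7/(94.8+22.7) = 0.193.

w = 0.193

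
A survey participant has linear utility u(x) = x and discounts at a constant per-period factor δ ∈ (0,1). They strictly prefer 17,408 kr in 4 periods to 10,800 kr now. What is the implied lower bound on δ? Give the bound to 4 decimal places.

δ > 0.8875

The preference means 10800 < δ^4·17408.
Hence δ^4 > 10800/17408 = 0.62040, and x ↦ x^(1/4) is increasing on (0,∞).
δ > 0.62040^(1/4) = 0.8875.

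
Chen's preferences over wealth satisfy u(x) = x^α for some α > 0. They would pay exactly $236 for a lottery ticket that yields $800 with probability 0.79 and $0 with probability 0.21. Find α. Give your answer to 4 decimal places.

EU(lottery) = 0.79·800^α + 0.21·0 = 0.79·800^α.
Setting u(236) equal to that: 236^α = 0.79·800^α ⇒ (236/800)^α = 0.79.
Taking logs: α·ln(236/800) = ln(0.79), so α = -0.2357223 / -1.2207799 ≈ 0.1931.

α ≈ 0.1931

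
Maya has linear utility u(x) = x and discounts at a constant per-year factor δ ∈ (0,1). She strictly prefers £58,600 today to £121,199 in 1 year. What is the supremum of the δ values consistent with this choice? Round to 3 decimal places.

Under u(x) = x this choice says 58600 > δ·121199.
Dividing through by 121199 gives δ < 0.48350.

δ < 0.484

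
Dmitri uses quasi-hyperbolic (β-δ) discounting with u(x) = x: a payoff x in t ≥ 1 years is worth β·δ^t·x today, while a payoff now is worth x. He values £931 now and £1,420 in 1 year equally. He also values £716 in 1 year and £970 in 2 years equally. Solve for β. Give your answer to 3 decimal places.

Both payoffs in the second observation are in the future, so β drops out: δ^1·716 = δ^2·970 ⇒ δ = 716/970 = 0.73814.
Now use the now-vs-future pair: 931 = β·δ·1420 gives β = 931/(0.73814·1420) ≈ 0.888.

β ≈ 0.888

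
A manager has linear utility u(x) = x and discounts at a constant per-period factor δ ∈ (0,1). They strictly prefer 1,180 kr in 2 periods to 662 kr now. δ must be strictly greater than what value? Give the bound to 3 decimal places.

δ > 0.749

The preference means 662 < δ^2·1180.
So δ^2 > 662/1180 = 0.56102; taking the square root of both positive sides preserves the inequality.
δ > (662/1180)^(1/2) ≈ 0.749.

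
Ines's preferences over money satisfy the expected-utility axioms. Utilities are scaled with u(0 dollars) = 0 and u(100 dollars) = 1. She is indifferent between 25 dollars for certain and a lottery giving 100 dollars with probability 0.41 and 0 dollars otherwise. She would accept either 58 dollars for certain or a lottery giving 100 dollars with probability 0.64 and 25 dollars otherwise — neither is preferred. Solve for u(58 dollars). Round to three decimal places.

0.788

First, u(25 dollars) = 0.41·u(100 dollars) + 0.59·u(0 dollars) = 0.41.
The second indifference gives u(58 dollars) = 0.64·u(100 dollars) + 0.36·u(25 dollars) = 0.64·1.00 + 0.36·0.41 = 0.7876.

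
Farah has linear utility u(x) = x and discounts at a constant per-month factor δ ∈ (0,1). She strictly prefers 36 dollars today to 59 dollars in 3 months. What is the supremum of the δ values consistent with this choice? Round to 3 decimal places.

δ < 0.848

Comparing present values: 36 > δ^3·59.
Dividing by 59: δ^3 < 0.61017. Both sides are positive, so the cube root keeps the direction.
δ < (36/59)^(1/3) ≈ 0.848.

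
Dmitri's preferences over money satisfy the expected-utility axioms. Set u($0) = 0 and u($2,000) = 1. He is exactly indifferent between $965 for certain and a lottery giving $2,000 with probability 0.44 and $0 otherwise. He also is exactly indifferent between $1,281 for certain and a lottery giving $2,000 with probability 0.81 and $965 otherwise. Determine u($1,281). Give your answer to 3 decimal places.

From the first indifference, u($965) = 0.44·u($2,000) + 0.56·u($0) = 0.44·1 + 0.56·0 = 0.44.
The second indifference gives u($1,281) = 0.81·u($2,000) + 0.19·u($965) = 0.81·1.00 + 0.19·0.44 = 0.8936.

0.894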